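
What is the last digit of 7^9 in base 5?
7 ≡ 2 (mod 5). 9 = 8 + 1 (binary 1001). Repeated squaring mod 5: 2^1 ≡ 2; 2^2 ≡ 2² = 4 ≡ 4; 2^4 ≡ 4² = 16 ≡ 1; 2^8 ≡ 1² = 1 ≡ 1. Multiply: 7^9 ≡ 2^8 × 2^1 ≡ 1 × 2 (mod 5): 1 × 2 = 2 ≡ 2. So 7^9 ≡ 2 (mod 5).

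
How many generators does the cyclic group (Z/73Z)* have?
24

The number of primitive roots modulo p is φ(p-1) = φ(72)
φ(72) = 24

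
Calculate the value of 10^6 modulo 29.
6 = 4 + 2 (binary 110). Repeated squaring mod 29: 10^1 ≡ 10; 10^2 ≡ 10² = 100 ≡ 13; 10^4 ≡ 13² = 169 ≡ 24. Multiply: 10^6 = 10^4 × 10^2 ≡ 24 × 13 (mod 29): 24 × 13 = 312 ≡ 22. So 10^6 ≡ 22 (mod 29).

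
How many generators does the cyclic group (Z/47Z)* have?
22

The number of primitive roots modulo p is φ(p-1) = φ(46)
φ(46) = 22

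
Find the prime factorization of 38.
2 × 19

Divide by primes starting from smallest:
38 ÷ 2 = 19
19 ÷ 19 = 1

38 = 2 × 19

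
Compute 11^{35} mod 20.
11

Using successive squaring:
Binary expansion of 35: 100011
Powers of 11 mod 20 (each is the square of the previous):
  11^1 ≡ 11 (mod 20)
  11^2 ≡ 11² = 121 ≡ 1 (mod 20)
  11^4 ≡ 1² = 1 ≡ 1 (mod 20)
  11^8 ≡ 1² = 1 ≡ 1 (mod 20)
  11^16 ≡ 1² = 1 ≡ 1 (mod 20)
  11^32 ≡ 1² = 1 ≡ 1 (mod 20)
35 = 32 + 2 + 1, so 11^35 = 11^32 × 11^2 × 11^1 ≡ 1 × 1 × 11 (mod 20)
Multiplying step by step:
  1 × 1 = 1 ≡ 1 (mod 20)
  1 × 11 = 11 ≡ 11 (mod 20)
Result: 11^35 ≡ 11 (mod 20)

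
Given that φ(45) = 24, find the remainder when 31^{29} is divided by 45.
By Euler: 31^{24} ≡ 1 (mod 45) since gcd(31, 45) = 1. 29 = 1×24 + 5. So 31^{29} ≡ 31^{5} ≡ 16 (mod 45)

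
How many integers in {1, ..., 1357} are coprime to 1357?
1276

Prime factorization: 1357 = 23 × 59
Using the formula φ(n) = n × Π(1 - 1/p) for each prime factor p:
φ(1357) = 1357 × (1 - 1/23) × (1 - 1/59)
φ(1357) = 1276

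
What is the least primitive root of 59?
2

A primitive root g modulo p has order p-1 = 58
Prime divisors of 58: [2, 29]
g is a primitive root iff g^(58/q) ≢ 1 (mod 59) for each prime divisor q
Testing small values:
  g = 2: 2^29 ≡ 58, 2^2 ≡ 4 (mod 59) → none is 1, primitive root!
The smallest primitive root is 2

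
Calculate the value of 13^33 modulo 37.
Using repeated squaring. 33 = 32 + 1 (binary 100001). Repeated squaring mod 37: 13^1 ≡ 13; 13^2 ≡ 13² = 169 ≡ 21; 13^4 ≡ 21² = 441 ≡ 34; 13^8 ≡ 34² = 1156 ≡ 9; 13^16 ≡ 9² = 81 ≡ 7; 13^32 ≡ 7² = 49 ≡ 12. Multiply: 13^33 = 13^32 × 13^1 ≡ 12 × 13 (mod 37): 12 × 13 = 156 ≡ 8. So 13^33 ≡ 8 (mod 37).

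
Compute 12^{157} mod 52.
12

Using successive squaring:
Binary expansion of 157: 10011101
Powers of 12 mod 52 (each is the square of the previous):
  12^1 ≡ 12 (mod 52)
  12^2 ≡ 12² = 144 ≡ 40 (mod 52)
  12^4 ≡ 40² = 1600 ≡ 40 (mod 52)
  12^8 ≡ 40² = 1600 ≡ 40 (mod 52)
  12^16 ≡ 40² = 1600 ≡ 40 (mod 52)
  12^32 ≡ 40² = 1600 ≡ 40 (mod 52)
  12^64 ≡ 40² = 1600 ≡ 40 (mod 52)
  12^128 ≡ 40² = 1600 ≡ 40 (mod 52)
157 = 128 + 16 + 8 + 4 + 1, so 12^157 = 12^128 × 12^16 × 12^8 × 12^4 × 12^1 ≡ 40 × 40 × 40 × 40 × 12 (mod 52)
Multiplying step by step:
  40 × 40 = 1600 ≡ 40 (mod 52)
  40 × 40 = 1600 ≡ 40 (mod 52)
  40 × 40 = 1600 ≡ 40 (mod 52)
  40 × 12 = 480 ≡ 12 (mod 52)
Result: 12^157 ≡ 12 (mod 52)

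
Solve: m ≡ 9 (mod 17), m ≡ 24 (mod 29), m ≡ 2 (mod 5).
M = 17 × 29 × 5 = 2465. M₁ = 145, y₁ ≡ 2 (mod 17). M₂ = 85, y₂ ≡ 14 (mod 29). M₃ = 493, y₃ ≡ 2 (mod 5). m = 9×145×2 + 24×85×14 + 2×493×2 ≡ 1097 (mod 2465)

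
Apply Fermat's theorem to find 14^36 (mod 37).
By Fermat's Little Theorem, 14^{36} ≡ 1 (mod 37) since 37 is prime and gcd(14, 37) = 1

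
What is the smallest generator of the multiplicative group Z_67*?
p - 1 = 66 has prime divisors 2, 3, 11. h is a primitive root mod 67 iff h^(66/q) ≢ 1 (mod 67) for each such q.
h = 2: 2^33 ≡ 66, 2^22 ≡ 37, 2^6 ≡ 64 (mod 67); none is 1, so 2 has order 66 and is a primitive root.
The smallest primitive root mod 67 is g = 2.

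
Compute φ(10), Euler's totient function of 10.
4

Prime factorization: 10 = 2 × 5
Using the formula φ(n) = n × Π(1 - 1/p) for each prime factor p:
φ(10) = 10 × (1 - 1/2) × (1 - 1/5)
φ(10) = 4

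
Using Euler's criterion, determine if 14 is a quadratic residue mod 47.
By Euler's criterion: 14^{23} ≡ 1 (mod 47). Since this equals 1, 14 is a QR.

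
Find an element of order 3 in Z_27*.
10 has order 3 mod 27 since 10^{3} ≡ 1 (mod 27) and no smaller power works.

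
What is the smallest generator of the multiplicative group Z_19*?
p - 1 = 18 has prime divisors 2, 3. h is a primitive root mod 19 iff h^(18/q) ≢ 1 (mod 19) for each such q.
h = 2: 2^9 ≡ 18, 2^6 ≡ 7 (mod 19); none is 1, so 2 has order 18 and is a primitive root.
The smallest primitive root mod 19 is g = 2.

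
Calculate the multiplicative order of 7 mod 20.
Powers of 7 mod 20: 7^1≡7, 7^2≡9, 7^3≡3, 7^4≡1. Order = 4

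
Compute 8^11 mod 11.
Using Fermat: 8^{10} ≡ 1 (mod 11). 11 ≡ 1 (mod 10). So 8^{11} ≡ 8^{1} ≡ 8 (mod 11)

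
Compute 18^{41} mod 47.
7

Using successive squaring:
Binary expansion of 41: 101001
Powers of 18 mod 47 (each is the square of the previous):
  18^1 ≡ 18 (mod 47)
  18^2 ≡ 18² = 324 ≡ 42 (mod 47)
  18^4 ≡ 42² = 1764 ≡ 25 (mod 47)
  18^8 ≡ 25² = 625 ≡ 14 (mod 47)
  18^16 ≡ 14² = 196 ≡ 8 (mod 47)
  18^32 ≡ 8² = 64 ≡ 17 (mod 47)
41 = 32 + 8 + 1, so 18^41 = 18^32 × 18^8 × 18^1 ≡ 17 × 14 × 18 (mod 47)
Multiplying step by step:
  17 × 14 = 238 ≡ 3 (mod 47)
  3 × 18 = 54 ≡ 7 (mod 47)
Result: 18^41 ≡ 7 (mod 47)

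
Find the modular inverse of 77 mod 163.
77^(-1) ≡ 36 (mod 163). Verification: 77 × 36 = 2772 ≡ 1 (mod 163)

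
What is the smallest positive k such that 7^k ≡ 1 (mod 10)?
Powers of 7 mod 10: 7^1≡7, 7^2≡9, 7^3≡3, 7^4≡1. Order = 4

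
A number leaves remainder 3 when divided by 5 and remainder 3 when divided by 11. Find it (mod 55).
M = 5 × 11 = 55. M₁ = 11, y₁ ≡ 1 (mod 5). M₂ = 5, y₂ ≡ 9 (mod 11). y = 3×11×1 + 3×5×9 ≡ 3 (mod 55)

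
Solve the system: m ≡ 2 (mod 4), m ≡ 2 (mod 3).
M = 4 × 3 = 12. M₁ = 3, y₁ ≡ 3 (mod 4). M₂ = 4, y₂ ≡ 1 (mod 3). m = 2×3×3 + 2×4×1 ≡ 2 (mod 12)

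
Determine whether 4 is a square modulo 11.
By Euler's criterion: 4^{5} ≡ 1 (mod 11). Since this equals 1, 4 is a QR.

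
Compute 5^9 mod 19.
9 = 8 + 1 (binary 1001). Repeated squaring mod 19: 5^1 ≡ 5; 5^2 ≡ 5² = 25 ≡ 6; 5^4 ≡ 6² = 36 ≡ 17; 5^8 ≡ 17² = 289 ≡ 4. Multiply: 5^9 = 5^8 × 5^1 ≡ 4 × 5 (mod 19): 4 × 5 = 20 ≡ 1. So 5^9 ≡ 1 (mod 19).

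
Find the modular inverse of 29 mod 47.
29^(-1) ≡ 13 (mod 47). Verification: 29 × 13 = 377 ≡ 1 (mod 47)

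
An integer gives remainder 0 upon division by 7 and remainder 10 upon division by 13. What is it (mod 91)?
M = 7 × 13 = 91. M₁ = 13, y₁ ≡ 6 (mod 7). M₂ = 7, y₂ ≡ 2 (mod 13). t = 0×13×6 + 10×7×2 ≡ 49 (mod 91). The smallest positive such number is 49.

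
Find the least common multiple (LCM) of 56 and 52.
728

First find GCD(56, 52) using the Euclidean algorithm:
56 = 1 × 52 + 4
52 = 13 × 4 + 0
GCD(56, 52) = 4

LCM formula: LCM(a, b) = (a × b) / GCD(a, b)
LCM(56, 52) = (56 × 52) / 4
LCM(56, 52) = 2912 / 4
LCM(56, 52) = 728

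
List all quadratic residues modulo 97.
QRs mod 97: {1, 2, 3, 4, 6, 8, 9, 11, 12, 16, 18, 22, 24, 25, 27, 31, 32, 33, 35, 36, 43, 44, 47, 48, 49, 50, 53, 54, 61, 62, 64, 65, 66, 70, 72, 73, 75, 79, 81, 85, 86, 88, 89, 91, 93, 94, 95, 96}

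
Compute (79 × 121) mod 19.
2

(79 × 121) = 9559
9559 mod 19 = 2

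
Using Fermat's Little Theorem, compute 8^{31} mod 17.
15

By Fermat's Little Theorem, a^(p-1) ≡ 1 (mod p) for prime p and gcd(a, p) = 1
Here p = 17, so 8^16 ≡ 1 (mod 17)
We can reduce the exponent: 31 mod 16 = 15
So 8^31 ≡ 8^15 (mod 17)
Computing: 8^15 mod 17 = 15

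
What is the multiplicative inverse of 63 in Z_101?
93

Using Extended Euclidean Algorithm:
gcd(63, 101) = 1
Bezout coefficients: 63 × -8 + 101 × 5 = 1
So 63 × -8 ≡ 1 (mod 101)
The inverse is -8 mod 101 = 93
Verification: 63 × 93 = 5859 = 58 × 101 + 1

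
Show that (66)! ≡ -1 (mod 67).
(66)! mod 67 = 66. Since this equals -1 (mod 67), Wilson confirms 67 is prime.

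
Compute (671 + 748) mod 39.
15

(671 + 748) = 1419
1419 mod 39 = 15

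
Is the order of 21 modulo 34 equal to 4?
Yes, ord_34(21) = 4.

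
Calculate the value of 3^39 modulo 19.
Using Fermat: 3^{18} ≡ 1 (mod 19). 39 ≡ 3 (mod 18). So 3^{39} ≡ 3^{3} ≡ 8 (mod 19)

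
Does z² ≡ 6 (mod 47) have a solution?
By Euler's criterion: 6^{23} ≡ 1 (mod 47). Since this equals 1, 6 is a QR.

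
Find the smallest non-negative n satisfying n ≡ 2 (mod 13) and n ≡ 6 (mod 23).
M = 13 × 23 = 299. M₁ = 23, y₁ ≡ 4 (mod 13). M₂ = 13, y₂ ≡ 16 (mod 23). n = 2×23×4 + 6×13×16 ≡ 236 (mod 299)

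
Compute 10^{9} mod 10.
0

Using successive squaring:
Binary expansion of 9: 1001
Powers of 10 mod 10 (each is the square of the previous):
  10^1 ≡ 0 (mod 10)
  10^2 ≡ 0² = 0 ≡ 0 (mod 10)
  10^4 ≡ 0² = 0 ≡ 0 (mod 10)
  10^8 ≡ 0² = 0 ≡ 0 (mod 10)
9 = 8 + 1, so 10^9 = 10^8 × 10^1 ≡ 0 × 0 (mod 10)
Multiplying step by step:
  0 × 0 = 0 ≡ 0 (mod 10)
Result: 10^9 ≡ 0 (mod 10)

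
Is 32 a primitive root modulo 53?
Yes

To verify, check if 32^(52/q) ≢ 1 (mod 53) for each prime divisor q of 52
Divisors of 52 = 52: [1, 2, 4, 13, 26, 52]
  32^(52/2) = 32^26 ≡ 52 (mod 53)
  32^(52/13) = 32^4 ≡ 24 (mod 53)
Conclusion: 32 is a primitive root modulo 53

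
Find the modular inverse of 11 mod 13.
11^(-1) ≡ 6 (mod 13). Verification: 11 × 6 = 66 ≡ 1 (mod 13)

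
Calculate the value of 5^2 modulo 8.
2 = 2 (binary 10). Repeated squaring mod 8: 5^1 ≡ 5; 5^2 ≡ 5² = 25 ≡ 1. So 5^2 ≡ 1 (mod 8).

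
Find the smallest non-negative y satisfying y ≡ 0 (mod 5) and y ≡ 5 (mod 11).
M = 5 × 11 = 55. M₁ = 11, y₁ ≡ 1 (mod 5). M₂ = 5, y₂ ≡ 9 (mod 11). y = 0×11×1 + 5×5×9 ≡ 5 (mod 55)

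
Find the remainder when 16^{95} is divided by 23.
By Fermat: 16^{22} ≡ 1 (mod 23). 95 = 4×22 + 7. So 16^{95} ≡ 16^{7} ≡ 18 (mod 23)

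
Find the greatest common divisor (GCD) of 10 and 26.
2

Using the Euclidean algorithm:
10 = 0 × 26 + 10
26 = 2 × 10 + 6
10 = 1 × 6 + 4
6 = 1 × 4 + 2
4 = 2 × 2 + 0

GCD(10, 26) = 2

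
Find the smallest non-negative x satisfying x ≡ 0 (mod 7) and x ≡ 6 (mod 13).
M = 7 × 13 = 91. M₁ = 13, y₁ ≡ 6 (mod 7). M₂ = 7, y₂ ≡ 2 (mod 13). x = 0×13×6 + 6×7×2 ≡ 84 (mod 91)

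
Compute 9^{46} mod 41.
40

Using successive squaring:
Binary expansion of 46: 101110
Powers of 9 mod 41 (each is the square of the previous):
  9^1 ≡ 9 (mod 41)
  9^2 ≡ 9² = 81 ≡ 40 (mod 41)
  9^4 ≡ 40² = 1600 ≡ 1 (mod 41)
  9^8 ≡ 1² = 1 ≡ 1 (mod 41)
  9^16 ≡ 1² = 1 ≡ 1 (mod 41)
  9^32 ≡ 1² = 1 ≡ 1 (mod 41)
46 = 32 + 8 + 4 + 2, so 9^46 = 9^32 × 9^8 × 9^4 × 9^2 ≡ 1 × 1 × 1 × 40 (mod 41)
Multiplying step by step:
  1 × 1 = 1 ≡ 1 (mod 41)
  1 × 1 = 1 ≡ 1 (mod 41)
  1 × 40 = 40 ≡ 40 (mod 41)
Result: 9^46 ≡ 40 (mod 41)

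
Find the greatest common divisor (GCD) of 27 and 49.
1

Using the Euclidean algorithm:
27 = 0 × 49 + 27
49 = 1 × 27 + 22
27 = 1 × 22 + 5
22 = 4 × 5 + 2
5 = 2 × 2 + 1
2 = 2 × 1 + 0

GCD(27, 49) = 1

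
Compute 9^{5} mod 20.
9

Using successive squaring:
Binary expansion of 5: 101
Powers of 9 mod 20 (each is the square of the previous):
  9^1 ≡ 9 (mod 20)
  9^2 ≡ 9² = 81 ≡ 1 (mod 20)
  9^4 ≡ 1² = 1 ≡ 1 (mod 20)
5 = 4 + 1, so 9^5 = 9^4 × 9^1 ≡ 1 × 9 (mod 20)
Multiplying step by step:
  1 × 9 = 9 ≡ 9 (mod 20)
Result: 9^5 ≡ 9 (mod 20)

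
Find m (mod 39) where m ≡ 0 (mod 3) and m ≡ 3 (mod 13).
M = 3 × 13 = 39. M₁ = 13, y₁ ≡ 1 (mod 3). M₂ = 3, y₂ ≡ 9 (mod 13). m = 0×13×1 + 3×3×9 ≡ 3 (mod 39)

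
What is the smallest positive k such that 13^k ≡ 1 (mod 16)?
Powers of 13 mod 16: 13^1≡13, 13^2≡9, 13^3≡5, 13^4≡1. Order = 4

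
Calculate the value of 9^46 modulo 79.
Using repeated squaring. 46 = 32 + 8 + 4 + 2 (binary 101110). Repeated squaring mod 79: 9^1 ≡ 9; 9^2 ≡ 9² = 81 ≡ 2; 9^4 ≡ 2² = 4 ≡ 4; 9^8 ≡ 4² = 16 ≡ 16; 9^16 ≡ 16² = 256 ≡ 19; 9^32 ≡ 19² = 361 ≡ 45. Multiply: 9^46 = 9^32 × 9^8 × 9^4 × 9^2 ≡ 45 × 16 × 4 × 2 (mod 79): 45 × 16 = 720 ≡ 9; 9 × 4 = 36 ≡ 36; 36 × 2 = 72 ≡ 72. So 9^46 ≡ 72 (mod 79).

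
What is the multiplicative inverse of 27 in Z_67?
5

Using Extended Euclidean Algorithm:
gcd(27, 67) = 1
Bezout coefficients: 27 × 5 + 67 × -2 = 1
So 27 × 5 ≡ 1 (mod 67)
The inverse is 5 mod 67 = 5
Verification: 27 × 5 = 135 = 2 × 67 + 1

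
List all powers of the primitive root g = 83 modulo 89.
g^1, g^2, ..., g^{88} mod 89: {83, 36, 51, 50, 56, 20, 58, 8, 41, 21, 52, 44, 3, 71, 19, 64, 61, 79, 60, 85, 24, 34, 63, 67, 43, 9, 35, 57, 14, 5, 59, 2, 77, 72, 13, 11, 23, 40, 27, 16, 82, 42, 15, 88, 6, 53, 38, 39, 33, 69, 31, 81, 48, 68, 37, 45, 86, 18, 70, 25, 28, 10, 29, 4, 65, 55, 26, 22, 46, 80, 54, 32, 75, 84, 30, 87, 12, 17, 76, 78, 66, 49, 62, 73, 7, 47, 74, 1}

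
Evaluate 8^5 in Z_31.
5 = 4 + 1 (binary 101). Repeated squaring mod 31: 8^1 ≡ 8; 8^2 ≡ 8² = 64 ≡ 2; 8^4 ≡ 2² = 4 ≡ 4. Multiply: 8^5 = 8^4 × 8^1 ≡ 4 × 8 (mod 31): 4 × 8 = 32 ≡ 1. So 8^5 ≡ 1 (mod 31).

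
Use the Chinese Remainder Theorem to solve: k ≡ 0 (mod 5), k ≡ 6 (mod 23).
75

Using the Chinese Remainder Theorem:
M = product of moduli = 115
For equation 1: M_1 = 23, 23 ≡ 3 (mod 5), inverse of 23 mod 5 is 2 (check: 3 × 2 = 6 ≡ 1 (mod 5))
For equation 2: M_2 = 5, 5 ≡ 5 (mod 23), inverse of 5 mod 23 is 14 (check: 5 × 14 = 70 ≡ 1 (mod 23))
Combine: k ≡ Σ r_i×M_i×(M_i⁻¹ mod m_i) = 0×23×2 + 6×5×14 = 0 + 420 = 420
420 mod 115 = 75
k ≡ 75 (mod 115)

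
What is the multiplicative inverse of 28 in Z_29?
28^(-1) ≡ 28 (mod 29). Verification: 28 × 28 = 784 ≡ 1 (mod 29)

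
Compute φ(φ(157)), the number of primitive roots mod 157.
Number of primitive roots mod 157 = φ(156) = 48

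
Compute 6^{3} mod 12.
0

Using successive squaring:
Binary expansion of 3: 11
Powers of 6 mod 12 (each is the square of the previous):
  6^1 ≡ 6 (mod 12)
  6^2 ≡ 6² = 36 ≡ 0 (mod 12)
3 = 2 + 1, so 6^3 = 6^2 × 6^1 ≡ 0 × 6 (mod 12)
Multiplying step by step:
  0 × 6 = 0 ≡ 0 (mod 12)
Result: 6^3 ≡ 0 (mod 12)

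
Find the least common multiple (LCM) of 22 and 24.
264

First find GCD(22, 24) using the Euclidean algorithm:
22 = 0 × 24 + 22
24 = 1 × 22 + 2
22 = 11 × 2 + 0
GCD(22, 24) = 2

LCM formula: LCM(a, b) = (a × b) / GCD(a, b)
LCM(22, 24) = (22 × 24) / 2
LCM(22, 24) = 528 / 2
LCM(22, 24) = 264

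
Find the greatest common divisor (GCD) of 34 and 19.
1

Using the Euclidean algorithm:
34 = 1 × 19 + 15
19 = 1 × 15 + 4
15 = 3 × 4 + 3
4 = 1 × 3 + 1
3 = 3 × 1 + 0

GCD(34, 19) = 1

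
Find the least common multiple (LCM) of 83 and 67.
5561

First find GCD(83, 67) using the Euclidean algorithm:
83 = 1 × 67 + 16
67 = 4 × 16 + 3
16 = 5 × 3 + 1
3 = 3 × 1 + 0
GCD(83, 67) = 1

LCM formula: LCM(a, b) = (a × b) / GCD(a, b)
LCM(83, 67) = (83 × 67) / 1
LCM(83, 67) = 5561 / 1
LCM(83, 67) = 5561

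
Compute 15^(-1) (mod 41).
15^(-1) ≡ 11 (mod 41). Verification: 15 × 11 = 165 ≡ 1 (mod 41)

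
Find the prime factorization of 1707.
3 × 569

Divide by primes starting from smallest:
1707 ÷ 3 = 569
569 ÷ 569 = 1

1707 = 3 × 569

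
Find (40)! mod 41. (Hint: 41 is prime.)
By Wilson's theorem, (40)! ≡ -1 ≡ 40 (mod 41)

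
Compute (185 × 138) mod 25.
5

(185 × 138) = 25530
25530 mod 25 = 5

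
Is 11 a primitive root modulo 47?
Yes

To verify, check if 11^(46/q) ≢ 1 (mod 47) for each prime divisor q of 46
Divisors of 46 = 46: [1, 2, 23, 46]
  11^(46/2) = 11^23 ≡ 46 (mod 47)
  11^(46/23) = 11^2 ≡ 27 (mod 47)
Conclusion: 11 is a primitive root modulo 47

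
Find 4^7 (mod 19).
7 = 4 + 2 + 1 (binary 111). Repeated squaring mod 19: 4^1 ≡ 4; 4^2 ≡ 4² = 16 ≡ 16; 4^4 ≡ 16² = 256 ≡ 9. Multiply: 4^7 = 4^4 × 4^2 × 4^1 ≡ 9 × 16 × 4 (mod 19): 9 × 16 = 144 ≡ 11; 11 × 4 = 44 ≡ 6. So 4^7 ≡ 6 (mod 19).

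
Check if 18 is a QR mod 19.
By Euler's criterion: 18^{9} ≡ 18 (mod 19). Since this equals -1 (≡ 18), 18 is not a QR.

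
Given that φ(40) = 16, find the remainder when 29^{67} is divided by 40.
By Euler: 29^{16} ≡ 1 (mod 40) since gcd(29, 40) = 1. 67 = 4×16 + 3. So 29^{67} ≡ 29^{3} ≡ 29 (mod 40)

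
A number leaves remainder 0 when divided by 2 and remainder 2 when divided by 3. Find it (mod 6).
M = 2 × 3 = 6. M₁ = 3, y₁ ≡ 1 (mod 2). M₂ = 2, y₂ ≡ 2 (mod 3). m = 0×3×1 + 2×2×2 ≡ 2 (mod 6)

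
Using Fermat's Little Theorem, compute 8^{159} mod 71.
50

By Fermat's Little Theorem, a^(p-1) ≡ 1 (mod p) for prime p and gcd(a, p) = 1
Here p = 71, so 8^70 ≡ 1 (mod 71)
We can reduce the exponent: 159 mod 70 = 19
So 8^159 ≡ 8^19 (mod 71)
Computing: 8^19 mod 71 = 50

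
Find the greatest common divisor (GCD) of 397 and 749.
1

Using the Euclidean algorithm:
397 = 0 × 749 + 397
749 = 1 × 397 + 352
397 = 1 × 352 + 45
352 = 7 × 45 + 37
45 = 1 × 37 + 8
37 = 4 × 8 + 5
8 = 1 × 5 + 3
5 = 1 × 3 + 2
3 = 1 × 2 + 1
2 = 2 × 1 + 0

GCD(397, 749) = 1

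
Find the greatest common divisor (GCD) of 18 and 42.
6

Using the Euclidean algorithm:
18 = 0 × 42 + 18
42 = 2 × 18 + 6
18 = 3 × 6 + 0

GCD(18, 42) = 6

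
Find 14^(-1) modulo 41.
3

Using Extended Euclidean Algorithm:
gcd(14, 41) = 1
Bezout coefficients: 14 × 3 + 41 × -1 = 1
So 14 × 3 ≡ 1 (mod 41)
The inverse is 3 mod 41 = 3
Verification: 14 × 3 = 42 = 1 × 41 + 1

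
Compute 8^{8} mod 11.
5

Using successive squaring:
Binary expansion of 8: 1000
Powers of 8 mod 11 (each is the square of the previous):
  8^1 ≡ 8 (mod 11)
  8^2 ≡ 8² = 64 ≡ 9 (mod 11)
  8^4 ≡ 9² = 81 ≡ 4 (mod 11)
  8^8 ≡ 4² = 16 ≡ 5 (mod 11)
8 is a power of 2, so 8^8 is the last square: ≡ 5 (mod 11)
Result: 8^8 ≡ 5 (mod 11)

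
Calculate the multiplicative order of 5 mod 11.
Powers of 5 mod 11: 5^1≡5, 5^2≡3, 5^3≡4, 5^4≡9, 5^5≡1. Order = 5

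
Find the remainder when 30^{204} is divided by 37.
By Fermat: 30^{36} ≡ 1 (mod 37). 204 = 5×36 + 24. So 30^{204} ≡ 30^{24} ≡ 26 (mod 37)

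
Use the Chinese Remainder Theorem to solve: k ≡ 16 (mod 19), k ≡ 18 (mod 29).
M = 19 × 29 = 551. M₁ = 29, y₁ ≡ 2 (mod 19). M₂ = 19, y₂ ≡ 26 (mod 29). k = 16×29×2 + 18×19×26 ≡ 453 (mod 551)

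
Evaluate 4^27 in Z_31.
Using repeated squaring. 27 = 16 + 8 + 2 + 1 (binary 11011). Repeated squaring mod 31: 4^1 ≡ 4; 4^2 ≡ 4² = 16 ≡ 16; 4^4 ≡ 16² = 256 ≡ 8; 4^8 ≡ 8² = 64 ≡ 2; 4^16 ≡ 2² = 4 ≡ 4. Multiply: 4^27 = 4^16 × 4^8 × 4^2 × 4^1 ≡ 4 × 2 × 16 × 4 (mod 31): 4 × 2 = 8 ≡ 8; 8 × 16 = 128 ≡ 4; 4 × 4 = 16 ≡ 16. So 4^27 ≡ 16 (mod 31).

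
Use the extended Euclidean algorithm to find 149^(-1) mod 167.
Extended GCD: 149(-65) + 167(58) = 1. So 149^(-1) ≡ 102 ≡ 102 (mod 167). Verify: 149 × 102 = 15198 ≡ 1 (mod 167)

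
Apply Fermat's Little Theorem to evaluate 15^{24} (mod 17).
1

By Fermat's Little Theorem, a^(p-1) ≡ 1 (mod p) for prime p and gcd(a, p) = 1
Here p = 17, so 15^16 ≡ 1 (mod 17)
We can reduce the exponent: 24 mod 16 = 8
So 15^24 ≡ 15^8 (mod 17)
Computing: 15^8 mod 17 = 1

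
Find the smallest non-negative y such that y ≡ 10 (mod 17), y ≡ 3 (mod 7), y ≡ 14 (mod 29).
1319

Using the Chinese Remainder Theorem:
M = product of moduli = 3451
For equation 1: M_1 = 203, 203 ≡ 16 (mod 17), inverse of 203 mod 17 is 16 (check: 16 × 16 = 256 ≡ 1 (mod 17))
For equation 2: M_2 = 493, 493 ≡ 3 (mod 7), inverse of 493 mod 7 is 5 (check: 3 × 5 = 15 ≡ 1 (mod 7))
For equation 3: M_3 = 119, 119 ≡ 3 (mod 29), inverse of 119 mod 29 is 10 (check: 3 × 10 = 30 ≡ 1 (mod 29))
Combine: y ≡ Σ r_i×M_i×(M_i⁻¹ mod m_i) = 10×203×16 + 3×493×5 + 14×119×10 = 32480 + 7395 + 16660 = 56535
56535 mod 3451 = 1319
y ≡ 1319 (mod 3451)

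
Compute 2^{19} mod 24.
8

Using successive squaring:
Binary expansion of 19: 10011
Powers of 2 mod 24 (each is the square of the previous):
  2^1 ≡ 2 (mod 24)
  2^2 ≡ 2² = 4 ≡ 4 (mod 24)
  2^4 ≡ 4² = 16 ≡ 16 (mod 24)
  2^8 ≡ 16² = 256 ≡ 16 (mod 24)
  2^16 ≡ 16² = 256 ≡ 16 (mod 24)
19 = 16 + 2 + 1, so 2^19 = 2^16 × 2^2 × 2^1 ≡ 16 × 4 × 2 (mod 24)
Multiplying step by step:
  16 × 4 = 64 ≡ 16 (mod 24)
  16 × 2 = 32 ≡ 8 (mod 24)
Result: 2^19 ≡ 8 (mod 24)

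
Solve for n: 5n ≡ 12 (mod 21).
15

Since gcd(5, 21) = 1 divides 12, a solution exists.
Multiply both sides by the inverse of 5 mod 21:
  5^(-1) mod 21 = 17
  x ≡ 17 × 12 ≡ 204 ≡ 15 (mod 21)
Verification: 5 × 15 = 75 = 3 × 21 + 12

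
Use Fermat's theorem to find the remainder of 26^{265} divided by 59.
21

By Fermat's Little Theorem, a^(p-1) ≡ 1 (mod p) for prime p and gcd(a, p) = 1
Here p = 59, so 26^58 ≡ 1 (mod 59)
We can reduce the exponent: 265 mod 58 = 33
So 26^265 ≡ 26^33 (mod 59)
Computing: 26^33 mod 59 = 21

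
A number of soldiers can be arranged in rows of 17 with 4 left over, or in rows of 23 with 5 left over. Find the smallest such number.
M = 17 × 23 = 391. M₁ = 23, y₁ ≡ 3 (mod 17). M₂ = 17, y₂ ≡ 19 (mod 23). k = 4×23×3 + 5×17×19 ≡ 327 (mod 391). The smallest positive such number is 327.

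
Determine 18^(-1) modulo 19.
18^(-1) ≡ 18 (mod 19). Verification: 18 × 18 = 324 ≡ 1 (mod 19)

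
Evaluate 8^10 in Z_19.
10 = 8 + 2 (binary 1010). Repeated squaring mod 19: 8^1 ≡ 8; 8^2 ≡ 8² = 64 ≡ 7; 8^4 ≡ 7² = 49 ≡ 11; 8^8 ≡ 11² = 121 ≡ 7. Multiply: 8^10 = 8^8 × 8^2 ≡ 7 × 7 (mod 19): 7 × 7 = 49 ≡ 11. So 8^10 ≡ 11 (mod 19).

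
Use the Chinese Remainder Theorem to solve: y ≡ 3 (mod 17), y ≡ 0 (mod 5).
20

Using the Chinese Remainder Theorem:
M = product of moduli = 85
For equation 1: M_1 = 5, 5 ≡ 5 (mod 17), inverse of 5 mod 17 is 7 (check: 5 × 7 = 35 ≡ 1 (mod 17))
For equation 2: M_2 = 17, 17 ≡ 2 (mod 5), inverse of 17 mod 5 is 3 (check: 2 × 3 = 6 ≡ 1 (mod 5))
Combine: y ≡ Σ r_i×M_i×(M_i⁻¹ mod m_i) = 3×5×7 + 0×17×3 = 105 + 0 = 105
105 mod 85 = 20
y ≡ 20 (mod 85)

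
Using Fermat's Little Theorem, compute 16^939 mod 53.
By Fermat: 16^{52} ≡ 1 (mod 53). 939 ≡ 3 (mod 52). So 16^{939} ≡ 16^{3} ≡ 15 (mod 53)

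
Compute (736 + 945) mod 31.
7

(736 + 945) = 1681
1681 mod 31 = 7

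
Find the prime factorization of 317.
317

Divide by primes starting from smallest:
317 ÷ 317 = 1

317 = 317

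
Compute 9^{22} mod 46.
1

Using successive squaring:
Binary expansion of 22: 10110
Powers of 9 mod 46 (each is the square of the previous):
  9^1 ≡ 9 (mod 46)
  9^2 ≡ 9² = 81 ≡ 35 (mod 46)
  9^4 ≡ 35² = 1225 ≡ 29 (mod 46)
  9^8 ≡ 29² = 841 ≡ 13 (mod 46)
  9^16 ≡ 13² = 169 ≡ 31 (mod 46)
22 = 16 + 4 + 2, so 9^22 = 9^16 × 9^4 × 9^2 ≡ 31 × 29 × 35 (mod 46)
Multiplying step by step:
  31 × 29 = 899 ≡ 25 (mod 46)
  25 × 35 = 875 ≡ 1 (mod 46)
Result: 9^22 ≡ 1 (mod 46)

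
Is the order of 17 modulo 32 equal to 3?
No, the actual order is 2, not 3.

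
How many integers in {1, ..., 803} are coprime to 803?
720

Prime factorization: 803 = 11 × 73
Using the formula φ(n) = n × Π(1 - 1/p) for each prime factor p:
φ(803) = 803 × (1 - 1/11) × (1 - 1/73)
φ(803) = 720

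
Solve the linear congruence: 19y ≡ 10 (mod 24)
22

Since gcd(19, 24) = 1 divides 10, a solution exists.
Multiply both sides by the inverse of 19 mod 24:
  19^(-1) mod 24 = 19
  x ≡ 19 × 10 ≡ 190 ≡ 22 (mod 24)
Verification: 19 × 22 = 418 = 17 × 24 + 10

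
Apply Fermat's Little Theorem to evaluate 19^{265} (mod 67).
19

By Fermat's Little Theorem, a^(p-1) ≡ 1 (mod p) for prime p and gcd(a, p) = 1
Here p = 67, so 19^66 ≡ 1 (mod 67)
We can reduce the exponent: 265 mod 66 = 1
So 19^265 ≡ 19^1 (mod 67)
Computing: 19^1 mod 67 = 19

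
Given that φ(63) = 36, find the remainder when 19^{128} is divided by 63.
By Euler: 19^{36} ≡ 1 (mod 63) since gcd(19, 63) = 1. 128 = 3×36 + 20. So 19^{128} ≡ 19^{20} ≡ 46 (mod 63)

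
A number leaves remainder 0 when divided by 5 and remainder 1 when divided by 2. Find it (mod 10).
M = 5 × 2 = 10. M₁ = 2, y₁ ≡ 3 (mod 5). M₂ = 5, y₂ ≡ 1 (mod 2). n = 0×2×3 + 1×5×1 ≡ 5 (mod 10)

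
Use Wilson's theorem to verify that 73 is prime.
(72)! mod 73 = 72. Since this equals -1 (mod 73), Wilson confirms 73 is prime.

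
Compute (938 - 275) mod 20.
3

(938 - 275) = 663
663 mod 20 = 3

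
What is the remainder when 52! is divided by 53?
By Wilson's theorem, (52)! ≡ -1 ≡ 52 (mod 53)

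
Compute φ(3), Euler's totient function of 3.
2

Prime factorization: 3 = 3
Using the formula φ(n) = n × Π(1 - 1/p) for each prime factor p:
φ(3) = 3 × (1 - 1/3)
φ(3) = 2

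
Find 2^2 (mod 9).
2 = 2 (binary 10). Repeated squaring mod 9: 2^1 ≡ 2; 2^2 ≡ 2² = 4 ≡ 4. So 2^2 ≡ 4 (mod 9).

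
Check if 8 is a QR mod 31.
By Euler's criterion: 8^{15} ≡ 1 (mod 31). Since this equals 1, 8 is a QR.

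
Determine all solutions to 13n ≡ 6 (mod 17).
7

Since gcd(13, 17) = 1 divides 6, a solution exists.
Multiply both sides by the inverse of 13 mod 17:
  13^(-1) mod 17 = 4
  x ≡ 4 × 6 ≡ 24 ≡ 7 (mod 17)
Verification: 13 × 7 = 91 = 5 × 17 + 6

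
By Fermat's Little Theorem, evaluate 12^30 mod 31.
By Fermat's Little Theorem, 12^{30} ≡ 1 (mod 31) since 31 is prime and gcd(12, 31) = 1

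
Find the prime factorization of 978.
2 × 3 × 163

Divide by primes starting from smallest:
978 ÷ 2 = 489
489 ÷ 3 = 163
163 ÷ 163 = 1

978 = 2 × 3 × 163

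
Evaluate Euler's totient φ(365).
288

Prime factorization: 365 = 5 × 73
Using the formula φ(n) = n × Π(1 - 1/p) for each prime factor p:
φ(365) = 365 × (1 - 1/5) × (1 - 1/73)
φ(365) = 288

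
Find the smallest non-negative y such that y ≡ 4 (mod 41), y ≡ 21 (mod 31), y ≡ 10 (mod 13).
1726

Using the Chinese Remainder Theorem:
M = product of moduli = 16523
For equation 1: M_1 = 403, 403 ≡ 34 (mod 41), inverse of 403 mod 41 is 35 (check: 34 × 35 = 1190 ≡ 1 (mod 41))
For equation 2: M_2 = 533, 533 ≡ 6 (mod 31), inverse of 533 mod 31 is 26 (check: 6 × 26 = 156 ≡ 1 (mod 31))
For equation 3: M_3 = 1271, 1271 ≡ 10 (mod 13), inverse of 1271 mod 13 is 4 (check: 10 × 4 = 40 ≡ 1 (mod 13))
Combine: y ≡ Σ r_i×M_i×(M_i⁻¹ mod m_i) = 4×403×35 + 21×533×26 + 10×1271×4 = 56420 + 291018 + 50840 = 398278
398278 mod 16523 = 1726
y ≡ 1726 (mod 16523)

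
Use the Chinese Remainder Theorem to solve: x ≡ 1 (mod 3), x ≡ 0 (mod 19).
M = 3 × 19 = 57. M₁ = 19, y₁ ≡ 1 (mod 3). M₂ = 3, y₂ ≡ 13 (mod 19). x = 1×19×1 + 0×3×13 ≡ 19 (mod 57)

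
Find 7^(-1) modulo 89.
51

Using Extended Euclidean Algorithm:
gcd(7, 89) = 1
Bezout coefficients: 7 × -38 + 89 × 3 = 1
So 7 × -38 ≡ 1 (mod 89)
The inverse is -38 mod 89 = 51
Verification: 7 × 51 = 357 = 4 × 89 + 1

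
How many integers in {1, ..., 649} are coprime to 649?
580

Prime factorization: 649 = 11 × 59
Using the formula φ(n) = n × Π(1 - 1/p) for each prime factor p:
φ(649) = 649 × (1 - 1/11) × (1 - 1/59)
φ(649) = 580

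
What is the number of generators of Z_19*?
Number of primitive roots mod 19 = φ(18) = 6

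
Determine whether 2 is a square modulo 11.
By Euler's criterion: 2^{5} ≡ 10 (mod 11). Since this equals -1 (≡ 10), 2 is not a QR.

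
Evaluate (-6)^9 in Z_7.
(-6) ≡ 1 (mod 7). 9 = 8 + 1 (binary 1001). Repeated squaring mod 7: 1^1 ≡ 1; 1^2 ≡ 1² = 1 ≡ 1; 1^4 ≡ 1² = 1 ≡ 1; 1^8 ≡ 1² = 1 ≡ 1. Multiply: (-6)^9 ≡ 1^8 × 1^1 ≡ 1 × 1 (mod 7): 1 × 1 = 1 ≡ 1. So (-6)^9 ≡ 1 (mod 7).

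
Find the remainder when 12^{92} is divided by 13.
By Fermat: 12^{12} ≡ 1 (mod 13). 92 = 7×12 + 8. So 12^{92} ≡ 12^{8} ≡ 1 (mod 13)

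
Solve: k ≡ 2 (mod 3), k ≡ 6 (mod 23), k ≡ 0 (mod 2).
M = 3 × 23 × 2 = 138. M₁ = 46, y₁ ≡ 1 (mod 3). M₂ = 6, y₂ ≡ 4 (mod 23). M₃ = 69, y₃ ≡ 1 (mod 2). k = 2×46×1 + 6×6×4 + 0×69×1 ≡ 98 (mod 138)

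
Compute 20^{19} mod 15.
5

Using successive squaring:
Binary expansion of 19: 10011
Powers of 20 mod 15 (each is the square of the previous):
  20^1 ≡ 5 (mod 15)
  20^2 ≡ 5² = 25 ≡ 10 (mod 15)
  20^4 ≡ 10² = 100 ≡ 10 (mod 15)
  20^8 ≡ 10² = 100 ≡ 10 (mod 15)
  20^16 ≡ 10² = 100 ≡ 10 (mod 15)
19 = 16 + 2 + 1, so 20^19 = 20^16 × 20^2 × 20^1 ≡ 10 × 10 × 5 (mod 15)
Multiplying step by step:
  10 × 10 = 100 ≡ 10 (mod 15)
  10 × 5 = 50 ≡ 5 (mod 15)
Result: 20^19 ≡ 5 (mod 15)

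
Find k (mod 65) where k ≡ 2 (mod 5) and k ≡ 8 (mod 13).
M = 5 × 13 = 65. M₁ = 13, y₁ ≡ 2 (mod 5). M₂ = 5, y₂ ≡ 8 (mod 13). k = 2×13×2 + 8×5×8 ≡ 47 (mod 65)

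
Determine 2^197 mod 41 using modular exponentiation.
Using Fermat: 2^{40} ≡ 1 (mod 41). 197 ≡ 37 (mod 40). So 2^{197} ≡ 2^{37} ≡ 36 (mod 41)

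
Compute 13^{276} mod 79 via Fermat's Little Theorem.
64

By Fermat's Little Theorem, a^(p-1) ≡ 1 (mod p) for prime p and gcd(a, p) = 1
Here p = 79, so 13^78 ≡ 1 (mod 79)
We can reduce the exponent: 276 mod 78 = 42
So 13^276 ≡ 13^42 (mod 79)
Computing: 13^42 mod 79 = 64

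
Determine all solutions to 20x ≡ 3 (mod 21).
18

Since gcd(20, 21) = 1 divides 3, a solution exists.
Multiply both sides by the inverse of 20 mod 21:
  20^(-1) mod 21 = 20
  x ≡ 20 × 3 ≡ 60 ≡ 18 (mod 21)
Verification: 20 × 18 = 360 = 17 × 21 + 3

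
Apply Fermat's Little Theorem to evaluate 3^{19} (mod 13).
3

By Fermat's Little Theorem, a^(p-1) ≡ 1 (mod p) for prime p and gcd(a, p) = 1
Here p = 13, so 3^12 ≡ 1 (mod 13)
We can reduce the exponent: 19 mod 12 = 7
So 3^19 ≡ 3^7 (mod 13)
Computing: 3^7 mod 13 = 3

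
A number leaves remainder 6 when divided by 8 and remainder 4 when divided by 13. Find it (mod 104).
M = 8 × 13 = 104. M₁ = 13, y₁ ≡ 5 (mod 8). M₂ = 8, y₂ ≡ 5 (mod 13). r = 6×13×5 + 4×8×5 ≡ 30 (mod 104)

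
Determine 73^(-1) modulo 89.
73^(-1) ≡ 50 (mod 89). Verification: 73 × 50 = 3650 ≡ 1 (mod 89)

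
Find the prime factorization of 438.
2 × 3 × 73

Divide by primes starting from smallest:
438 ÷ 2 = 219
219 ÷ 3 = 73
73 ÷ 73 = 1

438 = 2 × 3 × 73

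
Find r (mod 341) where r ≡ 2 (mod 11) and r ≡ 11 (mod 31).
M = 11 × 31 = 341. M₁ = 31, y₁ ≡ 5 (mod 11). M₂ = 11, y₂ ≡ 17 (mod 31). r = 2×31×5 + 11×11×17 ≡ 321 (mod 341)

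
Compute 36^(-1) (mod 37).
36

Using Extended Euclidean Algorithm:
gcd(36, 37) = 1
Bezout coefficients: 36 × -1 + 37 × 1 = 1
So 36 × -1 ≡ 1 (mod 37)
The inverse is -1 mod 37 = 36
Verification: 36 × 36 = 1296 = 35 × 37 + 1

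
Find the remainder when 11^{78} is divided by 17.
By Fermat: 11^{16} ≡ 1 (mod 17). 78 = 4×16 + 14. So 11^{78} ≡ 11^{14} ≡ 9 (mod 17)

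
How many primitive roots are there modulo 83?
40

The number of primitive roots modulo p is φ(p-1) = φ(82)
φ(82) = 40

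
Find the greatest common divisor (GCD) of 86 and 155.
1

Using the Euclidean algorithm:
86 = 0 × 155 + 86
155 = 1 × 86 + 69
86 = 1 × 69 + 17
69 = 4 × 17 + 1
17 = 17 × 1 + 0

GCD(86, 155) = 1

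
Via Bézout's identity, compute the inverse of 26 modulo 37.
Extended GCD: 26(10) + 37(-7) = 1. So 26^(-1) ≡ 10 ≡ 10 (mod 37). Verify: 26 × 10 = 260 ≡ 1 (mod 37)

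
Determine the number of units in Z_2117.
2016

Prime factorization: 2117 = 29 × 73
Using the formula φ(n) = n × Π(1 - 1/p) for each prime factor p:
φ(2117) = 2117 × (1 - 1/29) × (1 - 1/73)
φ(2117) = 2016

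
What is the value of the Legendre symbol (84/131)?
(84/131) = 84^{65} mod 131 = 1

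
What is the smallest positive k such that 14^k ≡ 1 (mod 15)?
Powers of 14 mod 15: 14^1≡14, 14^2≡1. Order = 2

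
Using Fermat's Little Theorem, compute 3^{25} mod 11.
1

By Fermat's Little Theorem, a^(p-1) ≡ 1 (mod p) for prime p and gcd(a, p) = 1
Here p = 11, so 3^10 ≡ 1 (mod 11)
We can reduce the exponent: 25 mod 10 = 5
So 3^25 ≡ 3^5 (mod 11)
Computing: 3^5 mod 11 = 1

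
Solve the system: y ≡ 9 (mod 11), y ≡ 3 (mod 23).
M = 11 × 23 = 253. M₁ = 23, y₁ ≡ 1 (mod 11). M₂ = 11, y₂ ≡ 21 (mod 23). y = 9×23×1 + 3×11×21 ≡ 141 (mod 253)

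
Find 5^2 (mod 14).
2 = 2 (binary 10). Repeated squaring mod 14: 5^1 ≡ 5; 5^2 ≡ 5² = 25 ≡ 11. So 5^2 ≡ 11 (mod 14).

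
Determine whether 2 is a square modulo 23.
By Euler's criterion: 2^{11} ≡ 1 (mod 23). Since this equals 1, 2 is a QR.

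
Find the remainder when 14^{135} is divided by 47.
By Fermat: 14^{46} ≡ 1 (mod 47). 135 = 2×46 + 43. So 14^{135} ≡ 14^{43} ≡ 34 (mod 47)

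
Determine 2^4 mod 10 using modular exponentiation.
4 = 4 (binary 100). Repeated squaring mod 10: 2^1 ≡ 2; 2^2 ≡ 2² = 4 ≡ 4; 2^4 ≡ 4² = 16 ≡ 6. So 2^4 ≡ 6 (mod 10).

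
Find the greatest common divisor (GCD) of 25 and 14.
1

Using the Euclidean algorithm:
25 = 1 × 14 + 11
14 = 1 × 11 + 3
11 = 3 × 3 + 2
3 = 1 × 2 + 1
2 = 2 × 1 + 0

GCD(25, 14) = 1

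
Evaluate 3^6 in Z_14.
6 = 4 + 2 (binary 110). Repeated squaring mod 14: 3^1 ≡ 3; 3^2 ≡ 3² = 9 ≡ 9; 3^4 ≡ 9² = 81 ≡ 11. Multiply: 3^6 = 3^4 × 3^2 ≡ 11 × 9 (mod 14): 11 × 9 = 99 ≡ 1. So 3^6 ≡ 1 (mod 14).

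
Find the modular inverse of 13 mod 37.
13^(-1) ≡ 20 (mod 37). Verification: 13 × 20 = 260 ≡ 1 (mod 37)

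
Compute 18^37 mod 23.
Using Fermat: 18^{22} ≡ 1 (mod 23). 37 ≡ 15 (mod 22). So 18^{37} ≡ 18^{15} ≡ 4 (mod 23)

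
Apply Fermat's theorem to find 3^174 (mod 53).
By Fermat: 3^{52} ≡ 1 (mod 53). 174 = 3×52 + 18. So 3^{174} ≡ 3^{18} ≡ 29 (mod 53)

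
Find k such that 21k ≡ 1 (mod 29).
21^(-1) ≡ 18 (mod 29). Verification: 21 × 18 = 378 ≡ 1 (mod 29)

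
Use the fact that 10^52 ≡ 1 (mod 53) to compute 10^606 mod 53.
By Fermat: 10^{52} ≡ 1 (mod 53). 606 ≡ 34 (mod 52). So 10^{606} ≡ 10^{34} ≡ 24 (mod 53)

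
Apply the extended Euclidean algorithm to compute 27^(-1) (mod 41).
Extended GCD: 27(-3) + 41(2) = 1. So 27^(-1) ≡ 38 ≡ 38 (mod 41). Verify: 27 × 38 = 1026 ≡ 1 (mod 41)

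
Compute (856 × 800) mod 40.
0

(856 × 800) = 684800
684800 mod 40 = 0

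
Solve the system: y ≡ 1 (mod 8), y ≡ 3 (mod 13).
M = 8 × 13 = 104. M₁ = 13, y₁ ≡ 5 (mod 8). M₂ = 8, y₂ ≡ 5 (mod 13). y = 1×13×5 + 3×8×5 ≡ 81 (mod 104)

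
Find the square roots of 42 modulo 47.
The square roots of 42 mod 47 are 18 and 29. Verify: 18² = 324 ≡ 42 (mod 47)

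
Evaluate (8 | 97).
(8/97) = 8^{48} mod 97 = 1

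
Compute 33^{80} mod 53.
24

Using successive squaring:
Binary expansion of 80: 1010000
Powers of 33 mod 53 (each is the square of the previous):
  33^1 ≡ 33 (mod 53)
  33^2 ≡ 33² = 1089 ≡ 29 (mod 53)
  33^4 ≡ 29² = 841 ≡ 46 (mod 53)
  33^8 ≡ 46² = 2116 ≡ 49 (mod 53)
  33^16 ≡ 49² = 2401 ≡ 16 (mod 53)
  33^32 ≡ 16² = 256 ≡ 44 (mod 53)
  33^64 ≡ 44² = 1936 ≡ 28 (mod 53)
80 = 64 + 16, so 33^80 = 33^64 × 33^16 ≡ 28 × 16 (mod 53)
Multiplying step by step:
  28 × 16 = 448 ≡ 24 (mod 53)
Result: 33^80 ≡ 24 (mod 53)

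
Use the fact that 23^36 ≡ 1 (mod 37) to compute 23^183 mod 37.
By Fermat: 23^{36} ≡ 1 (mod 37). 183 = 5×36 + 3. So 23^{183} ≡ 23^{3} ≡ 31 (mod 37)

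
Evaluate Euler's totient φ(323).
288

Prime factorization: 323 = 17 × 19
Using the formula φ(n) = n × Π(1 - 1/p) for each prime factor p:
φ(323) = 323 × (1 - 1/17) × (1 - 1/19)
φ(323) = 288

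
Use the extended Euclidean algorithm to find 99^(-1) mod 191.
Extended GCD: 99(-27) + 191(14) = 1. So 99^(-1) ≡ 164 ≡ 164 (mod 191). Verify: 99 × 164 = 16236 ≡ 1 (mod 191)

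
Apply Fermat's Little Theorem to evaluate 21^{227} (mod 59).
20

By Fermat's Little Theorem, a^(p-1) ≡ 1 (mod p) for prime p and gcd(a, p) = 1
Here p = 59, so 21^58 ≡ 1 (mod 59)
We can reduce the exponent: 227 mod 58 = 53
So 21^227 ≡ 21^53 (mod 59)
Computing: 21^53 mod 59 = 20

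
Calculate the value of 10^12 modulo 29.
Using repeated squaring. 12 = 8 + 4 (binary 1100). Repeated squaring mod 29: 10^1 ≡ 10; 10^2 ≡ 10² = 100 ≡ 13; 10^4 ≡ 13² = 169 ≡ 24; 10^8 ≡ 24² = 576 ≡ 25. Multiply: 10^12 = 10^8 × 10^4 ≡ 25 × 24 (mod 29): 25 × 24 = 600 ≡ 20. So 10^12 ≡ 20 (mod 29).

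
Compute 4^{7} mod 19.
6

Using successive squaring:
Binary expansion of 7: 111
Powers of 4 mod 19 (each is the square of the previous):
  4^1 ≡ 4 (mod 19)
  4^2 ≡ 4² = 16 ≡ 16 (mod 19)
  4^4 ≡ 16² = 256 ≡ 9 (mod 19)
7 = 4 + 2 + 1, so 4^7 = 4^4 × 4^2 × 4^1 ≡ 9 × 16 × 4 (mod 19)
Multiplying step by step:
  9 × 16 = 144 ≡ 11 (mod 19)
  11 × 4 = 44 ≡ 6 (mod 19)
Result: 4^7 ≡ 6 (mod 19)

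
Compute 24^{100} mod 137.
121

Using successive squaring:
Binary expansion of 100: 1100100
Powers of 24 mod 137 (each is the square of the previous):
  24^1 ≡ 24 (mod 137)
  24^2 ≡ 24² = 576 ≡ 28 (mod 137)
  24^4 ≡ 28² = 784 ≡ 99 (mod 137)
  24^8 ≡ 99² = 9801 ≡ 74 (mod 137)
  24^16 ≡ 74² = 5476 ≡ 133 (mod 137)
  24^32 ≡ 133² = 17689 ≡ 16 (mod 137)
  24^64 ≡ 16² = 256 ≡ 119 (mod 137)
100 = 64 + 32 + 4, so 24^100 = 24^64 × 24^32 × 24^4 ≡ 119 × 16 × 99 (mod 137)
Multiplying step by step:
  119 × 16 = 1904 ≡ 123 (mod 137)
  123 × 99 = 12177 ≡ 121 (mod 137)
Result: 24^100 ≡ 121 (mod 137)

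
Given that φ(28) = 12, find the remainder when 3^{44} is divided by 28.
By Euler: 3^{12} ≡ 1 (mod 28) since gcd(3, 28) = 1. 44 = 3×12 + 8. So 3^{44} ≡ 3^{8} ≡ 9 (mod 28)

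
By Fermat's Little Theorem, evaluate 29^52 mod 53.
By Fermat's Little Theorem, 29^{52} ≡ 1 (mod 53) since 53 is prime and gcd(29, 53) = 1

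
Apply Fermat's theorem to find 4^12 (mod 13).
By Fermat's Little Theorem, 4^{12} ≡ 1 (mod 13) since 13 is prime and gcd(4, 13) = 1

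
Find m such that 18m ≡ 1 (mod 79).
18^(-1) ≡ 22 (mod 79). Verification: 18 × 22 = 396 ≡ 1 (mod 79)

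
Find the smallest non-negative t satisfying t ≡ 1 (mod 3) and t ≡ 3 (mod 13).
M = 3 × 13 = 39. M₁ = 13, y₁ ≡ 1 (mod 3). M₂ = 3, y₂ ≡ 9 (mod 13). t = 1×13×1 + 3×3×9 ≡ 16 (mod 39)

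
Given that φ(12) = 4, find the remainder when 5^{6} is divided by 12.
By Euler: 5^{4} ≡ 1 (mod 12) since gcd(5, 12) = 1. 6 = 1×4 + 2. So 5^{6} ≡ 5^{2} ≡ 1 (mod 12)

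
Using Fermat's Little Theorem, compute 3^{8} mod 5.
1

By Fermat's Little Theorem, a^(p-1) ≡ 1 (mod p) for prime p and gcd(a, p) = 1
Here p = 5, so 3^4 ≡ 1 (mod 5)
We can reduce the exponent: 8 mod 4 = 0
So 3^8 ≡ 3^0 (mod 5)
Computing: 3^0 mod 5 = 1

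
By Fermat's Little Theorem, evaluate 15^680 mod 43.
By Fermat: 15^{42} ≡ 1 (mod 43). 680 ≡ 8 (mod 42). So 15^{680} ≡ 15^{8} ≡ 24 (mod 43)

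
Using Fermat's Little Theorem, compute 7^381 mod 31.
By Fermat: 7^{30} ≡ 1 (mod 31). 381 ≡ 21 (mod 30). So 7^{381} ≡ 7^{21} ≡ 4 (mod 31)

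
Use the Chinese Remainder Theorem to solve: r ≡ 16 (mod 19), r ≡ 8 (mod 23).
M = 19 × 23 = 437. M₁ = 23, y₁ ≡ 5 (mod 19). M₂ = 19, y₂ ≡ 17 (mod 23). r = 16×23×5 + 8×19×17 ≡ 54 (mod 437)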